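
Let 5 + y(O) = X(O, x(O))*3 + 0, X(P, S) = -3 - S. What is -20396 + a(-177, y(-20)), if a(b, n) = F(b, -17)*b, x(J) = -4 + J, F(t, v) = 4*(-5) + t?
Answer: 14473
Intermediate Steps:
F(t, v) = -20 + t
y(O) = -2 - 3*O (y(O) = -5 + ((-3 - (-4 + O))*3 + 0) = -5 + ((-3 + (4 - O))*3 + 0) = -5 + ((1 - O)*3 + 0) = -5 + ((3 - 3*O) + 0) = -5 + (3 - 3*O) = -2 - 3*O)
a(b, n) = b*(-20 + b) (a(b, n) = (-20 + b)*b = b*(-20 + b))
-20396 + a(-177, y(-20)) = -20396 - 177*(-20 - 177) = -20396 - 177*(-197) = -20396 + 34869 = 14473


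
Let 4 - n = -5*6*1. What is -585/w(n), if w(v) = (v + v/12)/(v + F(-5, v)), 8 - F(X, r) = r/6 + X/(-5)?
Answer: -9540/17 ≈ -561.18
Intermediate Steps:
F(X, r) = 8 - r/6 + X/5 (F(X, r) = 8 - (r/6 + X/(-5)) = 8 - (r*(1/6) + X*(-1/5)) = 8 - (r/6 - X/5) = 8 - (-X/5 + r/6) = 8 + (-r/6 + X/5) = 8 - r/6 + X/5)
n = 34 (n = 4 - (-5*6) = 4 - (-30) = 4 - 1*(-30) = 4 + 30 = 34)
w(v) = 13*v/(12*(7 + 5*v/6)) (w(v) = (v + v/12)/(v + (8 - v/6 + (1/5)*(-5))) = (v + v*(1/12))/(v + (8 - v/6 - 1)) = (v + v/12)/(v + (7 - v/6)) = (13*v/12)/(7 + 5*v/6) = 13*v/(12*(7 + 5*v/6)))
-585/w(n) = -585/((13/2)*34/(42 + 5*34)) = -585/((13/2)*34/(42 + 170)) = -585/((13/2)*34/212) = -585/((13/2)*34*(1/212)) = -585/221/212 = -585*212/221 = -9540/17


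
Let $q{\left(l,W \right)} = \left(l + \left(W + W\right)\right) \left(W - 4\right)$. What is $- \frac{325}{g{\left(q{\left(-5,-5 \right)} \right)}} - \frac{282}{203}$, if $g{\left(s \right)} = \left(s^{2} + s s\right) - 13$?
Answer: $- \frac{10341209}{7396711} \approx -1.3981$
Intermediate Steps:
$q{\left(l,W \right)} = \left(-4 + W\right) \left(l + 2 W\right)$ ($q{\left(l,W \right)} = \left(l + 2 W\right) \left(-4 + W\right) = \left(-4 + W\right) \left(l + 2 W\right)$)
$g{\left(s \right)} = -13 + 2 s^{2}$ ($g{\left(s \right)} = \left(s^{2} + s^{2}\right) - 13 = 2 s^{2} - 13 = -13 + 2 s^{2}$)
$- \frac{325}{g{\left(q{\left(-5,-5 \right)} \right)}} - \frac{282}{203} = - \frac{325}{-13 + 2 \left(\left(-8\right) \left(-5\right) - -20 + 2 \left(-5\right)^{2} - -25\right)^{2}} - \frac{282}{203} = - \frac{325}{-13 + 2 \left(40 + 20 + 2 \cdot 25 + 25\right)^{2}} - \frac{282}{203} = - \frac{325}{-13 + 2 \left(40 + 20 + 50 + 25\right)^{2}} - \frac{282}{203} = - \frac{325}{-13 + 2 \cdot 135^{2}} - \frac{282}{203} = - \frac{325}{-13 + 2 \cdot 18225} - \frac{282}{203} = - \frac{325}{-13 + 36450} - \frac{282}{203} = - \frac{325}{36437} - \frac{282}{203} = - \frac{10341209}{7396711}$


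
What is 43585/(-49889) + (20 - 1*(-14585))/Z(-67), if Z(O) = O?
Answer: -731549040/3342563 ≈ -218.86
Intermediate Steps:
43585/(-49889) + (20 - 1*(-14585))/Z(-67) = 43585/(-49889) + (20 - 1*(-14585))/(-67) = 43585*(-1/49889) + (20 + 14585)*(-1/67) = -43585/49889 + 14605*(-1/67) = -43585/49889 - 14605/67 = -731549040/3342563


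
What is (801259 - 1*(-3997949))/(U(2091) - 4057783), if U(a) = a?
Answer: -1199802/1013923 ≈ -1.1833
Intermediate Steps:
(801259 - 1*(-3997949))/(U(2091) - 4057783) = (801259 - 1*(-3997949))/(2091 - 4057783) = (801259 + 3997949)/(-4055692) = 4799208*(-1/4055692) = -1199802/1013923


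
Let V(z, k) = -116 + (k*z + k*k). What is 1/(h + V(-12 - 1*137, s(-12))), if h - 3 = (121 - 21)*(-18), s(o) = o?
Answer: 1/19 ≈ 0.052632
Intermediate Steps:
V(z, k) = -116 + k² + k*z (V(z, k) = -116 + (k*z + k²) = -116 + (k² + k*z) = -116 + k² + k*z)
h = -1797 (h = 3 + (121 - 21)*(-18) = 3 + 100*(-18) = 3 - 1800 = -1797)
1/(h + V(-12 - 1*137, s(-12))) = 1/(-1797 + (-116 + (-12)² - 12*(-12 - 1*137))) = 1/(-1797 + (-116 + 144 - 12*(-12 - 137))) = 1/(-1797 + (-116 + 144 - 12*(-149))) = 1/(-1797 + (-116 + 144 + 1788)) = 1/(-1797 + 1816) = 1/19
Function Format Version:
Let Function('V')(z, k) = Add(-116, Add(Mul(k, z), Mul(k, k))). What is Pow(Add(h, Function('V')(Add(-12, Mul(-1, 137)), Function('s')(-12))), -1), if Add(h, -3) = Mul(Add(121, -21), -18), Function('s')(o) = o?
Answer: Rational(1, 19) ≈ 0.052632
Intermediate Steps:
Function('V')(z, k) = Add(-116, Pow(k, 2), Mul(k, z)) (Function('V')(z, k) = Add(-116, Add(Mul(k, z), Pow(k, 2))) = Add(-116, Add(Pow(k, 2), Mul(k, z))) = Add(-116, Pow(k, 2), Mul(k, z)))
h = -1797 (h = Add(3, Mul(Add(121, -21), -18)) = Add(3, Mul(100, -18)) = Add(3, -1800) = -1797)
Pow(Add(h, Function('V')(Add(-12, Mul(-1, 137)), Function('s')(-12))), -1) = Pow(Add(-1797, Add(-116, Pow(-12, 2), Mul(-12, Add(-12, Mul(-1, 137))))), -1) = Pow(Add(-1797, Add(-116, 144, Mul(-12, Add(-12, -137)))), -1) = Pow(Add(-1797, Add(-116, 144, Mul(-12, -149))), -1) = Pow(Add(-1797, Add(-116, 144, 1788)), -1) = Pow(Add(-1797, 1816), -1) = Pow(19, -1) = Rational(1, 19)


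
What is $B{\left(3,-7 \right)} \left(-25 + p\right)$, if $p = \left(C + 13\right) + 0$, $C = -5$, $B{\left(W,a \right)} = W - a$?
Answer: $-170$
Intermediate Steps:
$p = 8$ ($p = \left(-5 + 13\right) + 0 = 8 + 0 = 8$)
$B{\left(3,-7 \right)} \left(-25 + p\right) = \left(3 - -7\right) \left(-25 + 8\right) = \left(3 + 7\right) \left(-17\right) = 10 \left(-17\right) = -170$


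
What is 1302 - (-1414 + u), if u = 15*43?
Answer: 2071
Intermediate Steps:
u = 645
1302 - (-1414 + u) = 1302 - (-1414 + 645) = 1302 - 1*(-769) = 1302 + 769 = 2071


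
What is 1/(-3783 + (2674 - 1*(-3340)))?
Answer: 1/2231 ≈ 0.00044823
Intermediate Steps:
1/(-3783 + (2674 - 1*(-3340))) = 1/(-3783 + (2674 + 3340)) = 1/(-3783 + 6014) = 1/2231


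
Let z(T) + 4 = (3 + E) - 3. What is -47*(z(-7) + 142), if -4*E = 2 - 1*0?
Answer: -12925/2 ≈ -6462.5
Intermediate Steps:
E = -1/2 (E = -(2 - 1*0)/4 = -(2 + 0)/4 = -1/4*2 = -1/2 ≈ -0.50000)
z(T) = -9/2 (z(T) = -4 + ((3 - 1/2) - 3) = -4 + (5/2 - 3) = -4 - 1/2 = -9/2)
-47*(z(-7) + 142) = -47*(-9/2 + 142) = -47*275/2 = -12925/2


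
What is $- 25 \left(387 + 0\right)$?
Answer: $-9675$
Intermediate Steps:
$- 25 \left(387 + 0\right) = - 25 \cdot 387 = \left(-1\right) 9675 = -9675$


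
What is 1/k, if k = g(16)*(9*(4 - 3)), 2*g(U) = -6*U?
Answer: -1/432 ≈ -0.0023148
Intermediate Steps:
g(U) = -3*U (g(U) = (-6*U)/2 = -3*U)
k = -432 (k = (-3*16)*(9*(4 - 3)) = -432 ≈ -432.00)
1/k = 1/(-432) = -1/432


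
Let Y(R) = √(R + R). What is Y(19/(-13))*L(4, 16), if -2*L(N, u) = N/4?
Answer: -I*√494/26 ≈ -0.85485*I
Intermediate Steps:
L(N, u) = -N/8 (L(N, u) = -N/(2*4) = -N/8)
Y(R) = √2*√R (Y(R) = √(2*R) = √2*√R)
Y(19/(-13))*L(4, 16) = (√2*√(19/(-13)))*(-⅛*4) = (√2*√(19*(-1/13)))*(-½) = (√2*√(-19/13))*(-½) = (√2*(I*√247/13))*(-½) = (I*√494/13)*(-½) = -I*√494/26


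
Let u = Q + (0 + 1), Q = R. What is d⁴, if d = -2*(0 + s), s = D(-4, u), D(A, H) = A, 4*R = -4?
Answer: 4096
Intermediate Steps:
R = -1 (R = (¼)*(-4) = -1)
Q = -1
u = 0 (u = -1 + (0 + 1) = -1 + 1 = 0)
s = -4
d = 8 (d = -2*(0 - 4) = -2*(-4) = 8)
d⁴ = 8⁴ = 4096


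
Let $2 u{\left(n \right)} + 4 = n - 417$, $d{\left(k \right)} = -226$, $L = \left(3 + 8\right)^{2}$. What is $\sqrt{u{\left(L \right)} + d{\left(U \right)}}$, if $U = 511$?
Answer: $2 i \sqrt{94} \approx 19.391 i$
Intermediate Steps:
$L = 121$ ($L = 11^{2} = 121$)
$u{\left(n \right)} = - \frac{421}{2} + \frac{n}{2}$ ($u{\left(n \right)} = -2 + \frac{n - 417}{2} = -2 + \frac{-417 + n}{2} = -2 + \left(- \frac{417}{2} + \frac{n}{2}\right) = - \frac{421}{2} + \frac{n}{2}$)
$\sqrt{u{\left(L \right)} + d{\left(U \right)}} = \sqrt{\left(- \frac{421}{2} + \frac{1}{2} \cdot 121\right) - 226} = \sqrt{\left(- \frac{421}{2} + \frac{121}{2}\right) - 226} = \sqrt{-150 - 226} = \sqrt{-376} = 2 i \sqrt{94}$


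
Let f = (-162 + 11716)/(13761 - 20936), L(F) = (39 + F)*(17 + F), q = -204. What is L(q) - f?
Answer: 221396179/7175 ≈ 30857.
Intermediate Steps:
L(F) = (17 + F)*(39 + F)
f = -11554/7175 (f = 11554/(-7175) = 11554*(-1/7175) = -11554/7175 ≈ -1.6103)
L(q) - f = (663 + (-204)² + 56*(-204)) - 1*(-11554/7175) = (663 + 41616 - 11424) + 11554/7175 = 30855 + 11554/7175 = 221396179/7175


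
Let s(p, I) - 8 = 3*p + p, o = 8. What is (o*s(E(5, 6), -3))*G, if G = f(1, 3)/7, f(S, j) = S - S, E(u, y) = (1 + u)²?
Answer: 0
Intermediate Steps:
s(p, I) = 8 + 4*p (s(p, I) = 8 + (3*p + p) = 8 + 4*p)
f(S, j) = 0
G = 0 (G = 0/7 = 0*(⅐) = 0)
(o*s(E(5, 6), -3))*G = (8*(8 + 4*(1 + 5)²))*0 = (8*(8 + 4*6²))*0 = (8*(8 + 4*36))*0 = (8*(8 + 144))*0 = (8*152)*0 = 1216*0 = 0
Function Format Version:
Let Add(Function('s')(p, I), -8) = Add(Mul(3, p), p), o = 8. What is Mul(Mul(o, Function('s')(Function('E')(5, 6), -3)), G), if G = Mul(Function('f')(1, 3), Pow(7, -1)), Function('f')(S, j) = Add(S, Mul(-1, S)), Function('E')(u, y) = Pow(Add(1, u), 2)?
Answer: 0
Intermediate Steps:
Function('s')(p, I) = Add(8, Mul(4, p)) (Function('s')(p, I) = Add(8, Add(Mul(3, p), p)) = Add(8, Mul(4, p)))
Function('f')(S, j) = 0
G = 0 (G = Mul(0, Pow(7, -1)) = Mul(0, Rational(1, 7)) = 0)
Mul(Mul(o, Function('s')(Function('E')(5, 6), -3)), G) = Mul(Mul(8, Add(8, Mul(4, Pow(Add(1, 5), 2)))), 0) = Mul(Mul(8, Add(8, Mul(4, Pow(6, 2)))), 0) = Mul(Mul(8, Add(8, Mul(4, 36))), 0) = Mul(Mul(8, Add(8, 144)), 0) = Mul(Mul(8, 152), 0) = Mul(1216, 0) = 0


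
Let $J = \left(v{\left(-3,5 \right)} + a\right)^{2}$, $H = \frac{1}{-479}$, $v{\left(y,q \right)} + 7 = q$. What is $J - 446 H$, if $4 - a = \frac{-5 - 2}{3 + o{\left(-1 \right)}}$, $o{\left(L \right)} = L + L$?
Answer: $\frac{39245}{479} \approx 81.931$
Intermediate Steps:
$v{\left(y,q \right)} = -7 + q$
$o{\left(L \right)} = 2 L$
$a = 11$ ($a = 4 - \frac{-5 - 2}{3 + 2 \left(-1\right)} = 4 - - \frac{7}{3 - 2} = 4 - - \frac{7}{1} = 4 - \left(-7\right) 1 = 4 - -7 = 4 + 7 = 11$)
$H = - \frac{1}{479} \approx -0.0020877$
$J = 81$ ($J = \left(\left(-7 + 5\right) + 11\right)^{2} = \left(-2 + 11\right)^{2} = 9^{2} = 81$)
$J - 446 H = 81 - - \frac{446}{479} = 81 + \frac{446}{479} = \frac{39245}{479}$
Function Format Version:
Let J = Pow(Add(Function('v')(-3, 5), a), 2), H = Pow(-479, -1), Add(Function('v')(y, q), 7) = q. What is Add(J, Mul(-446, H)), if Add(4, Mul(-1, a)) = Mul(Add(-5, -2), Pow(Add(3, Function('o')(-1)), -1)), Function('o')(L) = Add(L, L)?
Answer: Rational(39245, 479) ≈ 81.931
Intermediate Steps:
Function('v')(y, q) = Add(-7, q)
Function('o')(L) = Mul(2, L)
a = 11 (a = Add(4, Mul(-1, Mul(Add(-5, -2), Pow(Add(3, Mul(2, -1)), -1)))) = Add(4, Mul(-1, Mul(-7, Pow(Add(3, -2), -1)))) = Add(4, Mul(-1, Mul(-7, Pow(1, -1)))) = Add(4, Mul(-1, Mul(-7, 1))) = Add(4, Mul(-1, -7)) = Add(4, 7) = 11)
H = Rational(-1, 479) ≈ -0.0020877
J = 81 (J = Pow(Add(Add(-7, 5), 11), 2) = Pow(Add(-2, 11), 2) = Pow(9, 2) = 81)
Add(J, Mul(-446, H)) = Add(81, Mul(-446, Rational(-1, 479))) = Add(81, Rational(446, 479)) = Rational(39245, 479)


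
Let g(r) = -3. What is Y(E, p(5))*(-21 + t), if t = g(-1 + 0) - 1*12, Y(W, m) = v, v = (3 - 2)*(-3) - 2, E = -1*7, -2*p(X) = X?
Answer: 180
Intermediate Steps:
p(X) = -X/2
E = -7
v = -5 (v = 1*(-3) - 2 = -3 - 2 = -5)
Y(W, m) = -5
t = -15 (t = -3 - 1*12 = -3 - 12 = -15)
Y(E, p(5))*(-21 + t) = -5*(-21 - 15) = -5*(-36) = 180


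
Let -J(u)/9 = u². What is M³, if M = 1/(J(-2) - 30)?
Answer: -1/287496 ≈ -3.4783e-6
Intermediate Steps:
J(u) = -9*u²
M = -1/66 (M = 1/(-9*(-2)² - 30) = 1/(-9*4 - 30) = 1/(-36 - 30) = 1/(-66) = -1/66 ≈ -0.015152)
M³ = (-1/66)³ = -1/287496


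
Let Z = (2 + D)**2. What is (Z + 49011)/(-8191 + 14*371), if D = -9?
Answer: -49060/2997 ≈ -16.370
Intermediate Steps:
Z = 49 (Z = (2 - 9)**2 = (-7)**2 = 49)
(Z + 49011)/(-8191 + 14*371) = (49 + 49011)/(-8191 + 14*371) = 49060/(-8191 + 5194) = 49060/(-2997) = 49060*(-1/2997) = -49060/2997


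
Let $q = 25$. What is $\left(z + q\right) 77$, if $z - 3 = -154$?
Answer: $-9702$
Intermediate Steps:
$z = -151$ ($z = 3 - 154 = -151$)
$\left(z + q\right) 77 = \left(-151 + 25\right) 77 = \left(-126\right) 77 = -9702$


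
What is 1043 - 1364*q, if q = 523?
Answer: -712329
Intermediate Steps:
1043 - 1364*q = 1043 - 1364*523 = 1043 - 713372 = -712329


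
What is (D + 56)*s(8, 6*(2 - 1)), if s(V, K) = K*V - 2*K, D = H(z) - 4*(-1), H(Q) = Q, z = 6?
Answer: 2376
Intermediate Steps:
D = 10 (D = 6 - 4*(-1) = 6 - 1*(-4) = 6 + 4 = 10)
s(V, K) = -2*K + K*V
(D + 56)*s(8, 6*(2 - 1)) = (10 + 56)*((6*(2 - 1))*(-2 + 8)) = 66*((6*1)*6) = 66*(6*6) = 66*36 = 2376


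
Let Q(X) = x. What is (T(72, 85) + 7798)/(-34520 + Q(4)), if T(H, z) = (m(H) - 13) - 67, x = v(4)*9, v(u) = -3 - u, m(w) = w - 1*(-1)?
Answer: -7791/34583 ≈ -0.22528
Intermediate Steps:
m(w) = 1 + w (m(w) = w + 1 = 1 + w)
x = -63 (x = (-3 - 1*4)*9 = (-3 - 4)*9 = -7*9 = -63)
Q(X) = -63
T(H, z) = -79 + H (T(H, z) = ((1 + H) - 13) - 67 = (-12 + H) - 67 = -79 + H)
(T(72, 85) + 7798)/(-34520 + Q(4)) = ((-79 + 72) + 7798)/(-34520 - 63) = (-7 + 7798)/(-34583) = 7791*(-1/34583) = -7791/34583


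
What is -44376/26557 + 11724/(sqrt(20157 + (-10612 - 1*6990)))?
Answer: -44376/26557 + 11724*sqrt(2555)/2555 ≈ 230.27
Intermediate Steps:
-44376/26557 + 11724/(sqrt(20157 + (-10612 - 1*6990))) = -44376*1/26557 + 11724/(sqrt(20157 + (-10612 - 6990))) = -44376/26557 + 11724/(sqrt(20157 - 17602)) = -44376/26557 + 11724/(sqrt(2555)) = -44376/26557 + 11724*(sqrt(2555)/2555) = -44376/26557 + 11724*sqrt(2555)/2555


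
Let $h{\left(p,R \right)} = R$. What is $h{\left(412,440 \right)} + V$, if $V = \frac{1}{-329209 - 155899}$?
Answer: $\frac{213447519}{485108} \approx 440.0$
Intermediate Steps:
$V = - \frac{1}{485108}$ ($V = \frac{1}{-485108} = - \frac{1}{485108} \approx -2.0614 \cdot 10^{-6}$)
$h{\left(412,440 \right)} + V = 440 - \frac{1}{485108} = \frac{213447519}{485108}$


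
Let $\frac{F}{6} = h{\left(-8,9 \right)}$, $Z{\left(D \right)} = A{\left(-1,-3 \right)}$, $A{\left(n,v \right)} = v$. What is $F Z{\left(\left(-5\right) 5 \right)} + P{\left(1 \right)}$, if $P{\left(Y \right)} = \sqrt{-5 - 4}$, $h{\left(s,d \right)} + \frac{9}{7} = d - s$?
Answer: $- \frac{1980}{7} + 3 i \approx -282.86 + 3.0 i$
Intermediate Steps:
$h{\left(s,d \right)} = - \frac{9}{7} + d - s$ ($h{\left(s,d \right)} = - \frac{9}{7} + \left(d - s\right) = - \frac{9}{7} + d - s$)
$Z{\left(D \right)} = -3$
$F = \frac{660}{7}$ ($F = 6 \left(- \frac{9}{7} + 9 - -8\right) = 6 \left(- \frac{9}{7} + 9 + 8\right) = 6 \cdot \frac{110}{7} = \frac{660}{7} \approx 94.286$)
$P{\left(Y \right)} = 3 i$ ($P{\left(Y \right)} = \sqrt{-9} = 3 i$)
$F Z{\left(\left(-5\right) 5 \right)} + P{\left(1 \right)} = \frac{660}{7} \left(-3\right) + 3 i = - \frac{1980}{7} + 3 i$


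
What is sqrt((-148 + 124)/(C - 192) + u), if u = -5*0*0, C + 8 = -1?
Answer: 2*sqrt(134)/67 ≈ 0.34555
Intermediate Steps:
C = -9 (C = -8 - 1 = -9)
u = 0 (u = 0*0 = 0)
sqrt((-148 + 124)/(C - 192) + u) = sqrt((-148 + 124)/(-9 - 192) + 0) = sqrt(-24/(-201) + 0) = sqrt(-24*(-1/201) + 0) = sqrt(8/67 + 0) = sqrt(8/67) = 2*sqrt(134)/67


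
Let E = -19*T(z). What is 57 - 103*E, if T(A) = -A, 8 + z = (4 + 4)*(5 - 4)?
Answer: 57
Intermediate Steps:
z = 0 (z = -8 + (4 + 4)*(5 - 4) = -8 + 8*1 = -8 + 8 = 0)
E = 0 (E = -(-19)*0 = -19*0 = 0)
57 - 103*E = 57 - 103*0 = 57 + 0 = 57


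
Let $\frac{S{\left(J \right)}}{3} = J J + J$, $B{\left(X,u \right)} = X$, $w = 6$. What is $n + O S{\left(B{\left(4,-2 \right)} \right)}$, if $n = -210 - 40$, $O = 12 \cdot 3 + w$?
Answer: $2270$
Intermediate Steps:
$O = 42$ ($O = 12 \cdot 3 + 6 = 36 + 6 = 42$)
$S{\left(J \right)} = 3 J + 3 J^{2}$ ($S{\left(J \right)} = 3 \left(J J + J\right) = 3 \left(J^{2} + J\right) = 3 \left(J + J^{2}\right) = 3 J + 3 J^{2}$)
$n = -250$ ($n = -210 - 40 = -250$)
$n + O S{\left(B{\left(4,-2 \right)} \right)} = -250 + 42 \cdot 3 \cdot 4 \left(1 + 4\right) = -250 + 42 \cdot 3 \cdot 4 \cdot 5 = -250 + 42 \cdot 60 = -250 + 2520 = 2270$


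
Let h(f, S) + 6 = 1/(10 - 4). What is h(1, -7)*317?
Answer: -11095/6 ≈ -1849.2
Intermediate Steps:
h(f, S) = -35/6 (h(f, S) = -6 + 1/(10 - 4) = -6 + 1/6 = -6 + ⅙ = -35/6)
h(1, -7)*317 = -35/6*317 = -11095/6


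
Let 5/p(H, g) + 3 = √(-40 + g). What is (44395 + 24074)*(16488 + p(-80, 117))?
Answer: 76767374331/68 + 342345*√77/68 ≈ 1.1290e+9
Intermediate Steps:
p(H, g) = 5/(-3 + √(-40 + g))
(44395 + 24074)*(16488 + p(-80, 117)) = (44395 + 24074)*(16488 + 5/(-3 + √(-40 + 117))) = 68469*(16488 + 5/(-3 + √77)) = 1128916872 + 342345/(-3 + √77)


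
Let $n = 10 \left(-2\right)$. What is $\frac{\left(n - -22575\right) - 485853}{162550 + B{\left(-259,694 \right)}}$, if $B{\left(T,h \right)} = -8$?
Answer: $- \frac{231649}{81271} \approx -2.8503$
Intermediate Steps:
$n = -20$
$\frac{\left(n - -22575\right) - 485853}{162550 + B{\left(-259,694 \right)}} = \frac{\left(-20 - -22575\right) - 485853}{162550 - 8} = \frac{\left(-20 + 22575\right) - 485853}{162542} = \left(22555 - 485853\right) \frac{1}{162542} = \left(-463298\right) \frac{1}{162542} = - \frac{231649}{81271}$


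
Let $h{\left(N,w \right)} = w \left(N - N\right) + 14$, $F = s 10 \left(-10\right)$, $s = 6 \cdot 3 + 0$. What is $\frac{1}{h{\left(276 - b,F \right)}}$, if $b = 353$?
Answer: $\frac{1}{14} \approx 0.071429$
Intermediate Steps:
$s = 18$ ($s = 18 + 0 = 18$)
$F = -1800$ ($F = 18 \cdot 10 \left(-10\right) = 180 \left(-10\right) = -1800$)
$h{\left(N,w \right)} = 14$ ($h{\left(N,w \right)} = w 0 + 14 = 0 + 14 = 14$)
$\frac{1}{h{\left(276 - b,F \right)}} = \frac{1}{14}$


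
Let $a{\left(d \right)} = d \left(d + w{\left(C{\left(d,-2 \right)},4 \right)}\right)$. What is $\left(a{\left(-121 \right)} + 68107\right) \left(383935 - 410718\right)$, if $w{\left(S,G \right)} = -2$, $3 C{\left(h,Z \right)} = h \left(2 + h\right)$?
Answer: $-2222721170$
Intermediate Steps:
$C{\left(h,Z \right)} = \frac{h \left(2 + h\right)}{3}$
$a{\left(d \right)} = d \left(-2 + d\right)$ ($a{\left(d \right)} = d \left(d - 2\right) = d \left(-2 + d\right)$)
$\left(a{\left(-121 \right)} + 68107\right) \left(383935 - 410718\right) = \left(- 121 \left(-2 - 121\right) + 68107\right) \left(383935 - 410718\right) = \left(\left(-121\right) \left(-123\right) + 68107\right) \left(-26783\right) = \left(14883 + 68107\right) \left(-26783\right) = 82990 \left(-26783\right) = -2222721170$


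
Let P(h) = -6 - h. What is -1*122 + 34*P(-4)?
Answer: -190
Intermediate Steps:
-1*122 + 34*P(-4) = -1*122 + 34*(-6 - 1*(-4)) = -122 + 34*(-6 + 4) = -122 + 34*(-2) = -122 - 68 = -190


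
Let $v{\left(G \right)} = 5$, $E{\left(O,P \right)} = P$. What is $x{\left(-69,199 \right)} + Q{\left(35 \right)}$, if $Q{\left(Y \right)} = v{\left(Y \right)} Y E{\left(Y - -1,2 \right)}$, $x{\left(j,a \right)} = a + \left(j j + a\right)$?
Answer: $5509$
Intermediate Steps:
$x{\left(j,a \right)} = j^{2} + 2 a$ ($x{\left(j,a \right)} = a + \left(j^{2} + a\right) = a + \left(a + j^{2}\right) = j^{2} + 2 a$)
$Q{\left(Y \right)} = 10 Y$ ($Q{\left(Y \right)} = 5 Y 2 = 10 Y$)
$x{\left(-69,199 \right)} + Q{\left(35 \right)} = \left(\left(-69\right)^{2} + 2 \cdot 199\right) + 10 \cdot 35 = \left(4761 + 398\right) + 350 = 5159 + 350 = 5509$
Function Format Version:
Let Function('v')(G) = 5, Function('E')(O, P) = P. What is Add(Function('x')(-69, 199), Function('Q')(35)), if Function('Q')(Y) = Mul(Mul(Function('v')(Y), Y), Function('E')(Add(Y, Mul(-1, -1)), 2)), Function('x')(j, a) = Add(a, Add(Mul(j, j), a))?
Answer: 5509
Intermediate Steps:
Function('x')(j, a) = Add(Pow(j, 2), Mul(2, a)) (Function('x')(j, a) = Add(a, Add(Pow(j, 2), a)) = Add(a, Add(a, Pow(j, 2))) = Add(Pow(j, 2), Mul(2, a)))
Function('Q')(Y) = Mul(10, Y) (Function('Q')(Y) = Mul(Mul(5, Y), 2) = Mul(10, Y))
Add(Function('x')(-69, 199), Function('Q')(35)) = Add(Add(Pow(-69, 2), Mul(2, 199)), Mul(10, 35)) = Add(Add(4761, 398), 350) = Add(5159, 350) = 5509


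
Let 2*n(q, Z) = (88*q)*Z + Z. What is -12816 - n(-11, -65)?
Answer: -88487/2 ≈ -44244.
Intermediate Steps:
n(q, Z) = Z/2 + 44*Z*q (n(q, Z) = ((88*q)*Z + Z)/2 = (88*Z*q + Z)/2 = (Z + 88*Z*q)/2 = Z/2 + 44*Z*q)
-12816 - n(-11, -65) = -12816 - (-65)*(1 + 88*(-11))/2 = -12816 - (-65)*(1 - 968)/2 = -12816 - (-65)*(-967)/2 = -12816 - 1*62855/2 = -12816 - 62855/2 = -88487/2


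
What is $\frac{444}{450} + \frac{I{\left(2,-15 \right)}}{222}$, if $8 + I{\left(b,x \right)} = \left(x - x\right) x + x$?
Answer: $\frac{4901}{5550} \approx 0.88306$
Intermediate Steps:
$I{\left(b,x \right)} = -8 + x$ ($I{\left(b,x \right)} = -8 + \left(\left(x - x\right) x + x\right) = -8 + \left(0 x + x\right) = -8 + \left(0 + x\right) = -8 + x$)
$\frac{444}{450} + \frac{I{\left(2,-15 \right)}}{222} = \frac{444}{450} + \frac{-8 - 15}{222} = 444 \cdot \frac{1}{450} - \frac{23}{222} = \frac{74}{75} - \frac{23}{222} = \frac{4901}{5550}$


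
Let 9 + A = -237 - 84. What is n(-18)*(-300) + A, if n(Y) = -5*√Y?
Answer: -330 + 4500*I*√2 ≈ -330.0 + 6364.0*I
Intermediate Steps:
A = -330 (A = -9 + (-237 - 84) = -9 - 321 = -330)
n(-18)*(-300) + A = -15*I*√2*(-300) - 330 = 4500*I*√2 - 330 = -330 + 4500*I*√2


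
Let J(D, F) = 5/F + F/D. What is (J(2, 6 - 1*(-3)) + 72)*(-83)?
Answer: -115121/18 ≈ -6395.6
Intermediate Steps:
(J(2, 6 - 1*(-3)) + 72)*(-83) = ((5/(6 - 1*(-3)) + (6 - 1*(-3))/2) + 72)*(-83) = ((5/(6 + 3) + (6 + 3)*(½)) + 72)*(-83) = ((5/9 + 9*(½)) + 72)*(-83) = ((5*(⅑) + 9/2) + 72)*(-83) = ((5/9 + 9/2) + 72)*(-83) = (91/18 + 72)*(-83) = (1387/18)*(-83) = -115121/18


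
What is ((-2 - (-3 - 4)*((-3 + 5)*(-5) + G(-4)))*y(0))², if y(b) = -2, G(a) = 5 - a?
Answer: 324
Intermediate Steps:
((-2 - (-3 - 4)*((-3 + 5)*(-5) + G(-4)))*y(0))² = ((-2 - (-3 - 4)*((-3 + 5)*(-5) + (5 - 1*(-4))))*(-2))² = ((-2 - (-7)*(2*(-5) + (5 + 4)))*(-2))² = ((-2 - (-7)*(-10 + 9))*(-2))² = ((-2 - (-7)*(-1))*(-2))² = ((-2 - 1*7)*(-2))² = ((-2 - 7)*(-2))² = (-9*(-2))² = 18² = 324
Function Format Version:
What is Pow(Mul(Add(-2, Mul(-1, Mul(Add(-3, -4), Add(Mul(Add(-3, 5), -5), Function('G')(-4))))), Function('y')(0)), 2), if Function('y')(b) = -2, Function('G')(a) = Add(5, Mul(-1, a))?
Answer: 324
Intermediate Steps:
Pow(Mul(Add(-2, Mul(-1, Mul(Add(-3, -4), Add(Mul(Add(-3, 5), -5), Function('G')(-4))))), Function('y')(0)), 2) = Pow(Mul(Add(-2, Mul(-1, Mul(Add(-3, -4), Add(Mul(Add(-3, 5), -5), Add(5, Mul(-1, -4)))))), -2), 2) = Pow(Mul(Add(-2, Mul(-1, Mul(-7, Add(Mul(2, -5), Add(5, 4))))), -2), 2) = Pow(Mul(Add(-2, Mul(-1, Mul(-7, Add(-10, 9)))), -2), 2) = Pow(Mul(Add(-2, Mul(-1, Mul(-7, -1))), -2), 2) = Pow(Mul(Add(-2, Mul(-1, 7)), -2), 2) = Pow(Mul(Add(-2, -7), -2), 2) = Pow(Mul(-9, -2), 2) = Pow(18, 2) = 324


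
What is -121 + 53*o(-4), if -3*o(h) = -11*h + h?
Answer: -2483/3 ≈ -827.67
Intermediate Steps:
o(h) = 10*h/3 (o(h) = -(-11*h + h)/3 = -(-10)*h/3 = 10*h/3)
-121 + 53*o(-4) = -121 + 53*((10/3)*(-4)) = -121 + 53*(-40/3) = -121 - 2120/3 = -2483/3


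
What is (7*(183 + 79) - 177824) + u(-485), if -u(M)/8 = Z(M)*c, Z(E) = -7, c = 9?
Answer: -175486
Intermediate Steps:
u(M) = 504 (u(M) = -(-56)*9 = -8*(-63) = 504)
(7*(183 + 79) - 177824) + u(-485) = (7*(183 + 79) - 177824) + 504 = (7*262 - 177824) + 504 = (1834 - 177824) + 504 = -175990 + 504 = -175486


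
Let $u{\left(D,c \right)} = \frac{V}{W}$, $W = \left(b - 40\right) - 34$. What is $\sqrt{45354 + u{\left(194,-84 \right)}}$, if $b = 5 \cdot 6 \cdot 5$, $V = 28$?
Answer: $\frac{\sqrt{16372927}}{19} \approx 212.97$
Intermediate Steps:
$b = 150$ ($b = 30 \cdot 5 = 150$)
$W = 76$ ($W = \left(150 - 40\right) - 34 = 110 - 34 = 76$)
$u{\left(D,c \right)} = \frac{7}{19}$ ($u{\left(D,c \right)} = \frac{28}{76} = 28 \cdot \frac{1}{76} = \frac{7}{19}$)
$\sqrt{45354 + u{\left(194,-84 \right)}} = \sqrt{45354 + \frac{7}{19}} = \sqrt{\frac{861733}{19}} = \frac{\sqrt{16372927}}{19}$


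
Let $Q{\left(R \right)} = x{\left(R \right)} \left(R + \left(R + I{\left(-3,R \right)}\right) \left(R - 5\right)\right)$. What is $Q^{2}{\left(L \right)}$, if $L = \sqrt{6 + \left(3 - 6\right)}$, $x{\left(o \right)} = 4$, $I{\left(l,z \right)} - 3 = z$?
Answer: $3024 + 1728 \sqrt{3} \approx 6017.0$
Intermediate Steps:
$I{\left(l,z \right)} = 3 + z$
$L = \sqrt{3}$ ($L = \sqrt{6 + \left(3 - 6\right)} = \sqrt{6 - 3} = \sqrt{3} \approx 1.732$)
$Q{\left(R \right)} = 4 R + 4 \left(-5 + R\right) \left(3 + 2 R\right)$ ($Q{\left(R \right)} = 4 \left(R + \left(R + \left(3 + R\right)\right) \left(R - 5\right)\right) = 4 \left(R + \left(3 + 2 R\right) \left(-5 + R\right)\right) = 4 \left(R + \left(-5 + R\right) \left(3 + 2 R\right)\right) = 4 R + 4 \left(-5 + R\right) \left(3 + 2 R\right)$)
$Q^{2}{\left(L \right)} = \left(-60 - 24 \sqrt{3} + 8 \left(\sqrt{3}\right)^{2}\right)^{2} = \left(-60 - 24 \sqrt{3} + 8 \cdot 3\right)^{2} = \left(-60 - 24 \sqrt{3} + 24\right)^{2} = \left(-36 - 24 \sqrt{3}\right)^{2}$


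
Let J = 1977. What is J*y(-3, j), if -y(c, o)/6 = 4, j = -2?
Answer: -47448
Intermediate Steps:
y(c, o) = -24 (y(c, o) = -6*4 = -24)
J*y(-3, j) = 1977*(-24) = -47448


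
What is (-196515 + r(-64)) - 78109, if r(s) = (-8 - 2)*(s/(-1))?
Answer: -275264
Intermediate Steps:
r(s) = 10*s (r(s) = -10*s*(-1) = -(-10)*s = 10*s)
(-196515 + r(-64)) - 78109 = (-196515 + 10*(-64)) - 78109 = (-196515 - 640) - 78109 = -197155 - 78109 = -275264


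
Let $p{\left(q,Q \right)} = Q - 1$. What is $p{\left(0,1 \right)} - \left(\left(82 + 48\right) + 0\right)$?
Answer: $-130$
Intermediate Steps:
$p{\left(q,Q \right)} = -1 + Q$
$p{\left(0,1 \right)} - \left(\left(82 + 48\right) + 0\right) = \left(-1 + 1\right) - \left(\left(82 + 48\right) + 0\right) = 0 - \left(130 + 0\right) = 0 - 130 = -130$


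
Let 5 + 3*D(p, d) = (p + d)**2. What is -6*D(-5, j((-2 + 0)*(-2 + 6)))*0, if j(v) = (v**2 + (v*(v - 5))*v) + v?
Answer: 0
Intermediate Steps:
j(v) = v + v**2 + v**2*(-5 + v) (j(v) = (v**2 + (v*(-5 + v))*v) + v = (v**2 + v**2*(-5 + v)) + v = v + v**2 + v**2*(-5 + v))
D(p, d) = -5/3 + (d + p)**2/3 (D(p, d) = -5/3 + (p + d)**2/3 = -5/3 + (d + p)**2/3)
-6*D(-5, j((-2 + 0)*(-2 + 6)))*0 = -6*(-5/3 + (((-2 + 0)*(-2 + 6))*(1 + ((-2 + 0)*(-2 + 6))**2 - 4*(-2 + 0)*(-2 + 6)) - 5)**2/3)*0 = -6*(-5/3 + ((-2*4)*(1 + (-2*4)**2 - (-8)*4) - 5)**2/3)*0 = -6*(-5/3 + (-8*(1 + (-8)**2 - 4*(-8)) - 5)**2/3)*0 = -6*(-5/3 + (-8*(1 + 64 + 32) - 5)**2/3)*0 = -6*(-5/3 + (-8*97 - 5)**2/3)*0 = -6*(-5/3 + (-776 - 5)**2/3)*0 = -6*(-5/3 + (1/3)*(-781)**2)*0 = -6*(-5/3 + (1/3)*609961)*0 = -6*(-5/3 + 609961/3)*0 = -6*609956/3*0 = -1219912*0 = 0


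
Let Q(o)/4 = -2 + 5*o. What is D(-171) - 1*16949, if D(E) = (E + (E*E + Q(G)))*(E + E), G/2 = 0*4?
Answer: -9956153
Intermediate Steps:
G = 0 (G = 2*(0*4) = 2*0 = 0)
Q(o) = -8 + 20*o (Q(o) = 4*(-2 + 5*o) = -8 + 20*o)
D(E) = 2*E*(-8 + E + E**2) (D(E) = (E + (E*E + (-8 + 20*0)))*(E + E) = (E + (E**2 + (-8 + 0)))*(2*E) = (E + (E**2 - 8))*(2*E) = (E + (-8 + E**2))*(2*E) = (-8 + E + E**2)*(2*E) = 2*E*(-8 + E + E**2))
D(-171) - 1*16949 = 2*(-171)*(-8 - 171 + (-171)**2) - 1*16949 = 2*(-171)*(-8 - 171 + 29241) - 16949 = 2*(-171)*29062 - 16949 = -9939204 - 16949 = -9956153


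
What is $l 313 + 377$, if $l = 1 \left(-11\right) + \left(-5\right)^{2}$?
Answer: $4759$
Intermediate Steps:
$l = 14$ ($l = -11 + 25 = 14$)
$l 313 + 377 = 14 \cdot 313 + 377 = 4382 + 377 = 4759$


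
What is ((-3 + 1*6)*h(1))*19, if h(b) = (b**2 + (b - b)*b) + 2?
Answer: 171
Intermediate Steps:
h(b) = 2 + b**2 (h(b) = (b**2 + 0*b) + 2 = (b**2 + 0) + 2 = b**2 + 2 = 2 + b**2)
((-3 + 1*6)*h(1))*19 = ((-3 + 1*6)*(2 + 1**2))*19 = ((-3 + 6)*(2 + 1))*19 = (3*3)*19 = 9*19 = 171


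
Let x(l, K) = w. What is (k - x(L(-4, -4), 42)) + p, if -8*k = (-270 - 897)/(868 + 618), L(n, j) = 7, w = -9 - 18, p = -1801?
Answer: -21088145/11888 ≈ -1773.9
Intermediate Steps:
w = -27
x(l, K) = -27
k = 1167/11888 (k = -(-270 - 897)/(8*(868 + 618)) = -(-1167)/(8*1486) = -⅛*(-1167/1486) = 1167/11888 ≈ 0.098166)
(k - x(L(-4, -4), 42)) + p = (1167/11888 - 1*(-27)) - 1801 = (1167/11888 + 27) - 1801 = 322143/11888 - 1801 = -21088145/11888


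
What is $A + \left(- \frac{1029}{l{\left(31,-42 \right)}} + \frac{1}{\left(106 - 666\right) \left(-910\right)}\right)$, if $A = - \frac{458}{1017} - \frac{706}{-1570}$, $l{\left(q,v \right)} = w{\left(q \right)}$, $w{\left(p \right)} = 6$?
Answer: $- \frac{13954549547611}{81367322400} \approx -171.5$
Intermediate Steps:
$l{\left(q,v \right)} = 6$
$A = - \frac{529}{798345}$ ($A = \left(-458\right) \frac{1}{1017} - - \frac{353}{785} = - \frac{458}{1017} + \frac{353}{785} = - \frac{529}{798345} \approx -0.00066262$)
$A + \left(- \frac{1029}{l{\left(31,-42 \right)}} + \frac{1}{\left(106 - 666\right) \left(-910\right)}\right) = - \frac{529}{798345} - \left(\frac{343}{2} - \frac{1}{\left(106 - 666\right) \left(-910\right)}\right) = - \frac{529}{798345} - \left(\frac{343}{2} - \frac{1}{-560} \left(- \frac{1}{910}\right)\right) = - \frac{529}{798345} - \frac{87396399}{509600} = - \frac{13954549547611}{81367322400}$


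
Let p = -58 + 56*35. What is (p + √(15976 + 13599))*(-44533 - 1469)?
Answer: -87495804 - 2990130*√7 ≈ -9.5407e+7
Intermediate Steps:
p = 1902 (p = -58 + 1960 = 1902)
(p + √(15976 + 13599))*(-44533 - 1469) = (1902 + √(15976 + 13599))*(-44533 - 1469) = (1902 + √29575)*(-46002) = (1902 + 65*√7)*(-46002) = -87495804 - 2990130*√7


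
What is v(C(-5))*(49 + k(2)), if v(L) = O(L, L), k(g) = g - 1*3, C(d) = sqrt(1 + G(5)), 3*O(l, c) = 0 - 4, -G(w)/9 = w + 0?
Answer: -64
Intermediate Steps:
G(w) = -9*w (G(w) = -9*(w + 0) = -9*w)
O(l, c) = -4/3 (O(l, c) = (0 - 4)/3 = (1/3)*(-4) = -4/3)
C(d) = 2*I*sqrt(11) (C(d) = sqrt(1 - 9*5) = sqrt(1 - 45) = sqrt(-44) = 2*I*sqrt(11))
k(g) = -3 + g (k(g) = g - 3 = -3 + g)
v(L) = -4/3
v(C(-5))*(49 + k(2)) = -4*(49 + (-3 + 2))/3 = -4*(49 - 1)/3 = -4/3*48 = -64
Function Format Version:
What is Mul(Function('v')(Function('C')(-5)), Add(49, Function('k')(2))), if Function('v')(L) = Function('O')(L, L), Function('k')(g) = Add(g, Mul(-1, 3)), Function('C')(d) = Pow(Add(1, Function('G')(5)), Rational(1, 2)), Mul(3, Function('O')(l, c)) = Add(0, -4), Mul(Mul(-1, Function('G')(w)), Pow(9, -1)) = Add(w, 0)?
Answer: -64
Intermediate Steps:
Function('G')(w) = Mul(-9, w) (Function('G')(w) = Mul(-9, Add(w, 0)) = Mul(-9, w))
Function('O')(l, c) = Rational(-4, 3) (Function('O')(l, c) = Mul(Rational(1, 3), Add(0, -4)) = Mul(Rational(1, 3), -4) = Rational(-4, 3))
Function('C')(d) = Mul(2, I, Pow(11, Rational(1, 2))) (Function('C')(d) = Pow(Add(1, Mul(-9, 5)), Rational(1, 2)) = Pow(Add(1, -45), Rational(1, 2)) = Pow(-44, Rational(1, 2)) = Mul(2, I, Pow(11, Rational(1, 2))))
Function('k')(g) = Add(-3, g) (Function('k')(g) = Add(g, -3) = Add(-3, g))
Function('v')(L) = Rational(-4, 3)
Mul(Function('v')(Function('C')(-5)), Add(49, Function('k')(2))) = Mul(Rational(-4, 3), Add(49, Add(-3, 2))) = Mul(Rational(-4, 3), Add(49, -1)) = Mul(Rational(-4, 3), 48) = -64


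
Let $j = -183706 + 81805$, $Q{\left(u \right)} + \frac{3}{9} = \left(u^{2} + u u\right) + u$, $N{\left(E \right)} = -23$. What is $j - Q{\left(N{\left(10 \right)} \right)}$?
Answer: $- \frac{308807}{3} \approx -1.0294 \cdot 10^{5}$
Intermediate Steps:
$Q{\left(u \right)} = - \frac{1}{3} + u + 2 u^{2}$ ($Q{\left(u \right)} = - \frac{1}{3} + \left(\left(u^{2} + u u\right) + u\right) = - \frac{1}{3} + \left(\left(u^{2} + u^{2}\right) + u\right) = - \frac{1}{3} + \left(2 u^{2} + u\right) = - \frac{1}{3} + \left(u + 2 u^{2}\right) = - \frac{1}{3} + u + 2 u^{2}$)
$j = -101901$
$j - Q{\left(N{\left(10 \right)} \right)} = -101901 - \left(- \frac{1}{3} - 23 + 2 \left(-23\right)^{2}\right) = -101901 - \left(- \frac{1}{3} - 23 + 2 \cdot 529\right) = -101901 - \left(- \frac{1}{3} - 23 + 1058\right) = -101901 - \frac{3104}{3} = - \frac{308807}{3}$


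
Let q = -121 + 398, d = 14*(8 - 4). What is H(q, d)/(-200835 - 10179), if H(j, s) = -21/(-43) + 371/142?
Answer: -18935/1288451484 ≈ -1.4696e-5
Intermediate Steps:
d = 56 (d = 14*4 = 56)
q = 277
H(j, s) = 18935/6106 (H(j, s) = -21*(-1/43) + 371*(1/142) = 21/43 + 371/142 = 18935/6106)
H(q, d)/(-200835 - 10179) = 18935/(6106*(-200835 - 10179)) = (18935/6106)/(-211014) = (18935/6106)*(-1/211014) = -18935/1288451484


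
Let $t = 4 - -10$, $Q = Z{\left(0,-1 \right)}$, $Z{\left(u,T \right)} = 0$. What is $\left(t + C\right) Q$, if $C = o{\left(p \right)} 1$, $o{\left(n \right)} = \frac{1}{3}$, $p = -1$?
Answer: $0$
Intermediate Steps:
$Q = 0$
$o{\left(n \right)} = \frac{1}{3}$
$t = 14$ ($t = 4 + 10 = 14$)
$C = \frac{1}{3}$ ($C = \frac{1}{3} \cdot 1 = \frac{1}{3} \approx 0.33333$)
$\left(t + C\right) Q = \left(14 + \frac{1}{3}\right) 0 = \frac{43}{3} \cdot 0 = 0$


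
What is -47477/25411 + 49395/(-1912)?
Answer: -1345952369/48585832 ≈ -27.703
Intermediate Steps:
-47477/25411 + 49395/(-1912) = -47477*1/25411 + 49395*(-1/1912) = -47477/25411 - 49395/1912 = -1345952369/48585832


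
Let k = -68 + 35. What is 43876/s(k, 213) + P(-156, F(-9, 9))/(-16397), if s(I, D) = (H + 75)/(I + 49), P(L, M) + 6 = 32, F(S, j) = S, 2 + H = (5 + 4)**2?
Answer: 822210882/180367 ≈ 4558.5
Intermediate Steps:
H = 79 (H = -2 + (5 + 4)**2 = -2 + 9**2 = -2 + 81 = 79)
k = -33
P(L, M) = 26 (P(L, M) = -6 + 32 = 26)
s(I, D) = 154/(49 + I) (s(I, D) = (79 + 75)/(I + 49) = 154/(49 + I))
43876/s(k, 213) + P(-156, F(-9, 9))/(-16397) = 43876/((154/(49 - 33))) + 26/(-16397) = 43876/((154/16)) + 26*(-1/16397) = 43876/((154*(1/16))) - 26/16397 = 43876/(77/8) - 26/16397 = 43876*(8/77) - 26/16397 = 50144/11 - 26/16397 = 822210882/180367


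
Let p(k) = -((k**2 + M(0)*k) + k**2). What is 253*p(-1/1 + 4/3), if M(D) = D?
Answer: -506/9 ≈ -56.222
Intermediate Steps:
p(k) = -2*k**2 (p(k) = -((k**2 + 0*k) + k**2) = -((k**2 + 0) + k**2) = -(k**2 + k**2) = -2*k**2)
253*p(-1/1 + 4/3) = 253*(-2*(-1/1 + 4/3)**2) = 253*(-2*(-1*1 + 4*(1/3))**2) = 253*(-2*(-1 + 4/3)**2) = 253*(-2*(1/3)**2) = 253*(-2*1/9) = 253*(-2/9) = -506/9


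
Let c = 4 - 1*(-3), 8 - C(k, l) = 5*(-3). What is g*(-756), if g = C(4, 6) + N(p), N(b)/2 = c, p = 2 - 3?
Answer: -27972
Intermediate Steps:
C(k, l) = 23 (C(k, l) = 8 - 5*(-3) = 8 - 1*(-15) = 8 + 15 = 23)
p = -1
c = 7 (c = 4 + 3 = 7)
N(b) = 14 (N(b) = 2*7 = 14)
g = 37 (g = 23 + 14 = 37)
g*(-756) = 37*(-756) = -27972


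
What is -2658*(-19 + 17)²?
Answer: -10632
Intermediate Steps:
-2658*(-19 + 17)² = -2658*(-2)² = -2658*4 = -10632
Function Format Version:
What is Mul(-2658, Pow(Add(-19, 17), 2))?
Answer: -10632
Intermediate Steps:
Mul(-2658, Pow(Add(-19, 17), 2)) = Mul(-2658, Pow(-2, 2)) = Mul(-2658, 4) = -10632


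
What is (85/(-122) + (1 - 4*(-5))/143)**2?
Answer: 92025649/304362916 ≈ 0.30235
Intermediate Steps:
(85/(-122) + (1 - 4*(-5))/143)**2 = (85*(-1/122) + (1 + 20)*(1/143))**2 = (-85/122 + 21*(1/143))**2 = (-85/122 + 21/143)**2 = (-9593/17446)**2 = 92025649/304362916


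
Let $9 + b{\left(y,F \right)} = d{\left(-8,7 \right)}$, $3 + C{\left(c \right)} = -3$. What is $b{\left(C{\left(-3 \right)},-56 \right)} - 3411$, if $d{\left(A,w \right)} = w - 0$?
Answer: $-3413$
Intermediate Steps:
$C{\left(c \right)} = -6$ ($C{\left(c \right)} = -3 - 3 = -6$)
$d{\left(A,w \right)} = w$ ($d{\left(A,w \right)} = w + 0 = w$)
$b{\left(y,F \right)} = -2$ ($b{\left(y,F \right)} = -9 + 7 = -2$)
$b{\left(C{\left(-3 \right)},-56 \right)} - 3411 = -2 - 3411 = -3413$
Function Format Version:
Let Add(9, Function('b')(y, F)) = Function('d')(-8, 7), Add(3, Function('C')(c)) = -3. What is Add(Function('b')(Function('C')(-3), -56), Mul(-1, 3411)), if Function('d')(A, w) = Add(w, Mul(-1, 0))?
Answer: -3413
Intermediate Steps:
Function('C')(c) = -6 (Function('C')(c) = Add(-3, -3) = -6)
Function('d')(A, w) = w (Function('d')(A, w) = Add(w, 0) = w)
Function('b')(y, F) = -2 (Function('b')(y, F) = Add(-9, 7) = -2)
Add(Function('b')(Function('C')(-3), -56), Mul(-1, 3411)) = Add(-2, Mul(-1, 3411)) = Add(-2, -3411) = -3413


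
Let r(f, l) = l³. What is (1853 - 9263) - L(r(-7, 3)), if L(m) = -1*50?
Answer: -7360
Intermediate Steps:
L(m) = -50
(1853 - 9263) - L(r(-7, 3)) = (1853 - 9263) - 1*(-50) = -7410 + 50 = -7360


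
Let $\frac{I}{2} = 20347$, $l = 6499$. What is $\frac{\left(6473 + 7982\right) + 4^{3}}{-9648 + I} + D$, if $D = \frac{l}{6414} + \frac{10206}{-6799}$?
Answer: $- \frac{6833684971}{338469592539} \approx -0.02019$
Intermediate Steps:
$I = 40694$ ($I = 2 \cdot 20347 = 40694$)
$D = - \frac{21274583}{43608786}$ ($D = \frac{6499}{6414} + \frac{10206}{-6799} = 6499 \cdot \frac{1}{6414} + 10206 \left(- \frac{1}{6799}\right) = \frac{6499}{6414} - \frac{10206}{6799} = - \frac{21274583}{43608786} \approx -0.48785$)
$\frac{\left(6473 + 7982\right) + 4^{3}}{-9648 + I} + D = \frac{\left(6473 + 7982\right) + 4^{3}}{-9648 + 40694} - \frac{21274583}{43608786} = \frac{14455 + 64}{31046} - \frac{21274583}{43608786} = 14519 \cdot \frac{1}{31046} - \frac{21274583}{43608786} = \frac{14519}{31046} - \frac{21274583}{43608786} = - \frac{6833684971}{338469592539}$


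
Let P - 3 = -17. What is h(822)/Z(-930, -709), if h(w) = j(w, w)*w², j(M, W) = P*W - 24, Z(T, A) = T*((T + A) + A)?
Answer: -10473102/2935 ≈ -3568.3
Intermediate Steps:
P = -14 (P = 3 - 17 = -14)
Z(T, A) = T*(T + 2*A) (Z(T, A) = T*((A + T) + A) = T*(T + 2*A))
j(M, W) = -24 - 14*W (j(M, W) = -14*W - 24 = -24 - 14*W)
h(w) = w²*(-24 - 14*w) (h(w) = (-24 - 14*w)*w² = w²*(-24 - 14*w))
h(822)/Z(-930, -709) = (822²*(-24 - 14*822))/((-930*(-930 + 2*(-709)))) = (675684*(-24 - 11508))/((-930*(-930 - 1418))) = (675684*(-11532))/((-930*(-2348))) = -7791987888/2183640 = -7791987888*1/2183640 = -10473102/2935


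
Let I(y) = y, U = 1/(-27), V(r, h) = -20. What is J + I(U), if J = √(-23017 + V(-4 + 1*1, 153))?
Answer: -1/27 + I*√23037 ≈ -0.037037 + 151.78*I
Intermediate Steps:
U = -1/27 ≈ -0.037037
J = I*√23037 (J = √(-23017 - 20) = √(-23037) = I*√23037 ≈ 151.78*I)
J + I(U) = I*√23037 - 1/27 = -1/27 + I*√23037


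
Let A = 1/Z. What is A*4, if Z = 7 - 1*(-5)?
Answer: ⅓ ≈ 0.33333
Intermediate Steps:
Z = 12 (Z = 7 + 5 = 12)
A = 1/12 ≈ 0.083333
A*4 = (1/12)*4 = ⅓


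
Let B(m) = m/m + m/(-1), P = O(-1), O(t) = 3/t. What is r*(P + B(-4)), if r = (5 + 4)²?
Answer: 162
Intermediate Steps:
P = -3 (P = 3/(-1) = 3*(-1) = -3)
B(m) = 1 - m (B(m) = 1 + m*(-1) = 1 - m)
r = 81 (r = 9² = 81)
r*(P + B(-4)) = 81*(-3 + (1 - 1*(-4))) = 81*(-3 + (1 + 4)) = 81*(-3 + 5) = 81*2 = 162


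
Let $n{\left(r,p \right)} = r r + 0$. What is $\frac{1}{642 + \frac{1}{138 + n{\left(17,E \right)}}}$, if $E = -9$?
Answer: $\frac{427}{274135} \approx 0.0015576$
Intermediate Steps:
$n{\left(r,p \right)} = r^{2}$ ($n{\left(r,p \right)} = r^{2} + 0 = r^{2}$)
$\frac{1}{642 + \frac{1}{138 + n{\left(17,E \right)}}} = \frac{1}{642 + \frac{1}{138 + 17^{2}}} = \frac{1}{642 + \frac{1}{138 + 289}} = \frac{1}{642 + \frac{1}{427}} = \frac{1}{\frac{274135}{427}} = \frac{427}{274135}$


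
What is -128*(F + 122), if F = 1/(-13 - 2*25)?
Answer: -983680/63 ≈ -15614.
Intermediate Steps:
F = -1/63 (F = 1/(-13 - 50) = 1/(-63) = -1/63 ≈ -0.015873)
-128*(F + 122) = -128*(-1/63 + 122) = -128*7685/63 = -983680/63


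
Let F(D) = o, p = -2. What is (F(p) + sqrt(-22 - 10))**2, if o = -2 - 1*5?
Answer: 17 - 56*I*sqrt(2) ≈ 17.0 - 79.196*I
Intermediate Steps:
o = -7 (o = -2 - 5 = -7)
F(D) = -7
(F(p) + sqrt(-22 - 10))**2 = (-7 + sqrt(-22 - 10))**2 = (-7 + sqrt(-32))**2 = (-7 + 4*I*sqrt(2))**2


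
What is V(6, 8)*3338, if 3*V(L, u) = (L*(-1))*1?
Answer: -6676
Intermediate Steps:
V(L, u) = -L/3 (V(L, u) = ((L*(-1))*1)/3 = (-L*1)/3 = (-L)/3 = -L/3)
V(6, 8)*3338 = -⅓*6*3338 = -2*3338 = -6676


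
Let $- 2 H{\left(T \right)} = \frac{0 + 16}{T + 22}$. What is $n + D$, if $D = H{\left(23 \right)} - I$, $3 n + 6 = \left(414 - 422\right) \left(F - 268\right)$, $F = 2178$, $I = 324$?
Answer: $- \frac{243878}{45} \approx -5419.5$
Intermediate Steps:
$n = - \frac{15286}{3}$ ($n = -2 + \frac{\left(414 - 422\right) \left(2178 - 268\right)}{3} = -2 + \frac{\left(-8\right) 1910}{3} = -2 + \frac{1}{3} \left(-15280\right) = -2 - \frac{15280}{3} = - \frac{15286}{3} \approx -5095.3$)
$H{\left(T \right)} = - \frac{8}{22 + T}$ ($H{\left(T \right)} = - \frac{\left(0 + 16\right) \frac{1}{T + 22}}{2} = - \frac{16 \frac{1}{22 + T}}{2} = - \frac{8}{22 + T}$)
$D = - \frac{14588}{45}$ ($D = - \frac{8}{22 + 23} - 324 = - \frac{8}{45} - 324 = - \frac{14588}{45} \approx -324.18$)
$n + D = - \frac{15286}{3} - \frac{14588}{45} = - \frac{243878}{45}$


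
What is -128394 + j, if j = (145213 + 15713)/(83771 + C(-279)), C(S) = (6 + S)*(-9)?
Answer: -5535498453/43114 ≈ -1.2839e+5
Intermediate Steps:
C(S) = -54 - 9*S
j = 80463/43114 (j = (145213 + 15713)/(83771 + (-54 - 9*(-279))) = 160926/(83771 + (-54 + 2511)) = 160926/(83771 + 2457) = 160926/86228 = 160926*(1/86228) = 80463/43114 ≈ 1.8663)
-128394 + j = -128394 + 80463/43114 = -5535498453/43114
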